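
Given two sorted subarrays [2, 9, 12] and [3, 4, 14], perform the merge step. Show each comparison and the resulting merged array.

Merging process:

Compare 2 vs 3: take 2 from left. Merged: [2]
Compare 9 vs 3: take 3 from right. Merged: [2, 3]
Compare 9 vs 4: take 4 from right. Merged: [2, 3, 4]
Compare 9 vs 14: take 9 from left. Merged: [2, 3, 4, 9]
Compare 12 vs 14: take 12 from left. Merged: [2, 3, 4, 9, 12]
Append remaining from right: [14]. Merged: [2, 3, 4, 9, 12, 14]

Final merged array: [2, 3, 4, 9, 12, 14]
Total comparisons: 5

The merged array is [2, 3, 4, 9, 12, 14], requiring 5 comparisons. The merge step runs in O(n) time where n is the total number of elements.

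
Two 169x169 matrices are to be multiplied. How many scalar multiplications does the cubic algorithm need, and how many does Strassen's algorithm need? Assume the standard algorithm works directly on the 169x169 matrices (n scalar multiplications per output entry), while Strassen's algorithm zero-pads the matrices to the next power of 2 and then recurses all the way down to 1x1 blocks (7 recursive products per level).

Matrix multiplication for 169x169 matrices:

Strassen's algorithm requires power-of-2 dimensions. Pad 169x169 to 256x256 (next power of 2).

Standard algorithm: 169^3 = 4826809 multiplications
Strassen's algorithm: 7^(log2(256)) = 7^8 = 5764801 multiplications
Difference: 4826809 - 5764801 = -937992 (Strassen uses MORE here due to padding overhead — for small or just-over-power-of-2 n, padding can outweigh the per-level savings)

Standard: 4826809 multiplications (169^3). Strassen: 5764801 multiplications (7^8, after padding to 256x256). Strassen reduces 8 recursive multiplications to 7 at each level.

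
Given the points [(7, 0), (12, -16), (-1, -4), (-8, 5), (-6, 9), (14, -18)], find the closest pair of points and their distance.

Computing all pairwise distances among 6 points:

d((7, 0), (12, -16)) = 16.7631
d((7, 0), (-1, -4)) = 8.9443
d((7, 0), (-8, 5)) = 15.8114
d((7, 0), (-6, 9)) = 15.8114
d((7, 0), (14, -18)) = 19.3132
d((12, -16), (-1, -4)) = 17.6918
d((12, -16), (-8, 5)) = 29.0
d((12, -16), (-6, 9)) = 30.8058
d((12, -16), (14, -18)) = 2.8284 <-- minimum
d((-1, -4), (-8, 5)) = 11.4018
d((-1, -4), (-6, 9)) = 13.9284
d((-1, -4), (14, -18)) = 20.5183
d((-8, 5), (-6, 9)) = 4.4721
d((-8, 5), (14, -18)) = 31.8277
d((-6, 9), (14, -18)) = 33.6006

Closest pair: (12, -16) and (14, -18) with distance 2.8284

The closest pair is (12, -16) and (14, -18) with Euclidean distance 2.8284. For 6 points, brute-force pairwise comparison is shown above. For large n, the divide-and-conquer algorithm (sort by x, recurse on halves, check the dividing strip) achieves O(n log n).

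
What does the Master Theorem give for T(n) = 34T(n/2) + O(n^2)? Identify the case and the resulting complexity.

Master Theorem for T(n) = 34T(n/2) + O(n^2):

a = 34, b = 2, c = 2
log_b(a) = log_2(34) = 5.0875

Case 1: c = 2 < log_2(34) = 5.0875
T(n) = O(n^(log_2 34))

For T(n) = 34T(n/2) + O(n^2): log_2(34) = 5.0875. This is Case 1 of the Master Theorem (c < log_b(a), work dominated by leaves), giving O(n^(log_2 34)).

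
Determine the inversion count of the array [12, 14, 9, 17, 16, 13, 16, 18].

Finding inversions in [12, 14, 9, 17, 16, 13, 16, 18]:

(0, 2): arr[0]=12 > arr[2]=9
(1, 2): arr[1]=14 > arr[2]=9
(1, 5): arr[1]=14 > arr[5]=13
(3, 4): arr[3]=17 > arr[4]=16
(3, 5): arr[3]=17 > arr[5]=13
(3, 6): arr[3]=17 > arr[6]=16
(4, 5): arr[4]=16 > arr[5]=13

Total inversions: 7

The array has 7 inversion(s): (0,2), (1,2), (1,5), (3,4), (3,5), (3,6), (4,5). Each pair (i,j) satisfies i < j and arr[i] > arr[j].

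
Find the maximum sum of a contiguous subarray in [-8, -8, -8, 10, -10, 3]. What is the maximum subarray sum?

Using Kadane's algorithm on [-8, -8, -8, 10, -10, 3]:

Scanning through the array:
Position 1 (value -8): max_ending_here = -8, max_so_far = -8
Position 2 (value -8): max_ending_here = -8, max_so_far = -8
Position 3 (value 10): max_ending_here = 10, max_so_far = 10
Position 4 (value -10): max_ending_here = 0, max_so_far = 10
Position 5 (value 3): max_ending_here = 3, max_so_far = 10

Maximum subarray: [10]
Maximum sum: 10

The maximum subarray is [10] with sum 10. This subarray runs from index 3 to index 3.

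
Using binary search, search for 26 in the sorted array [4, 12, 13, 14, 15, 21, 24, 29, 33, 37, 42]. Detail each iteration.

Binary search for 26 in [4, 12, 13, 14, 15, 21, 24, 29, 33, 37, 42]:

lo=0, hi=10, mid=5, arr[mid]=21 -> 21 < 26, search right half
lo=6, hi=10, mid=8, arr[mid]=33 -> 33 > 26, search left half
lo=6, hi=7, mid=6, arr[mid]=24 -> 24 < 26, search right half
lo=7, hi=7, mid=7, arr[mid]=29 -> 29 > 26, search left half
lo=7 > hi=6, target 26 not found

Binary search determines that 26 is not in the array after 4 comparisons. The search space was exhausted without finding the target.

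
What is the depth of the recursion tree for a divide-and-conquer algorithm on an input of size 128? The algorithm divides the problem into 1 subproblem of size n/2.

For divide and conquer with division factor 2:

Problem sizes at each level:
Level 0: 128
Level 1: 64
Level 2: 32
Level 3: 16
Level 4: 8
Level 5: 4
Level 6: 2
Level 7: 1

The root is level 0 and the size-1 base case is level 7 (the tree spans levels 0 through 7, i.e. 8 levels counting the root), so the depth is the number of divisions: log_2(128) = 7

The recursion tree depth is log_2(128) = 7. At each level, the problem size is divided by 2, so it takes 7 divisions to reduce to a base case of size 1. The algorithm makes 1 recursive call at each level.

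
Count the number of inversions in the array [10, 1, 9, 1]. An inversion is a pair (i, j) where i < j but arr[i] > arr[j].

Finding inversions in [10, 1, 9, 1]:

(0, 1): arr[0]=10 > arr[1]=1
(0, 2): arr[0]=10 > arr[2]=9
(0, 3): arr[0]=10 > arr[3]=1
(2, 3): arr[2]=9 > arr[3]=1

Total inversions: 4

The array has 4 inversion(s): (0,1), (0,2), (0,3), (2,3). Each pair (i,j) satisfies i < j and arr[i] > arr[j].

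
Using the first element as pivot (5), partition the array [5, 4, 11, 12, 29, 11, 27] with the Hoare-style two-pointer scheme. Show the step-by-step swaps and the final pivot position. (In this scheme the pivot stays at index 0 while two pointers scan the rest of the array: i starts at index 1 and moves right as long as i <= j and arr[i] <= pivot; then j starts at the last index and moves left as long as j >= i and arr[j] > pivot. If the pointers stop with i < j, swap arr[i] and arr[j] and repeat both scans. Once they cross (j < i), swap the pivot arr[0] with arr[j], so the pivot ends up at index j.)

Hoare-style two-pointer partition with pivot = 5:

Initial array: [5, 4, 11, 12, 29, 11, 27]

Pointers start at i = 1, j = 6.
i ends at 2, j ends at 1: the pointers have crossed (j < i), so scanning stops.

Swap pivot arr[0] with arr[1] to place pivot at position 1: [4, 5, 11, 12, 29, 11, 27]
Pivot position: 1

After partitioning with pivot 5, the array becomes [4, 5, 11, 12, 29, 11, 27]. The pivot is placed at index 1. All elements to the left of the pivot are <= 5, and all elements to the right are > 5.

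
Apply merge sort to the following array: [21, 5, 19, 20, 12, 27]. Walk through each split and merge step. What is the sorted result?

Merge sort trace:

Split: [21, 5, 19, 20, 12, 27] -> [21, 5, 19] and [20, 12, 27]
  Split: [21, 5, 19] -> [21] and [5, 19]
    Split: [5, 19] -> [5] and [19]
    Merge: [5] + [19] -> [5, 19]
  Merge: [21] + [5, 19] -> [5, 19, 21]
  Split: [20, 12, 27] -> [20] and [12, 27]
    Split: [12, 27] -> [12] and [27]
    Merge: [12] + [27] -> [12, 27]
  Merge: [20] + [12, 27] -> [12, 20, 27]
Merge: [5, 19, 21] + [12, 20, 27] -> [5, 12, 19, 20, 21, 27]

Final sorted array: [5, 12, 19, 20, 21, 27]

The merge sort proceeds by recursively splitting the array and merging sorted halves.
After all merges, the sorted array is [5, 12, 19, 20, 21, 27].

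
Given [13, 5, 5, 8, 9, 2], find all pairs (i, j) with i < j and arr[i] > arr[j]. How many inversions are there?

Finding inversions in [13, 5, 5, 8, 9, 2]:

(0, 1): arr[0]=13 > arr[1]=5
(0, 2): arr[0]=13 > arr[2]=5
(0, 3): arr[0]=13 > arr[3]=8
(0, 4): arr[0]=13 > arr[4]=9
(0, 5): arr[0]=13 > arr[5]=2
(1, 5): arr[1]=5 > arr[5]=2
(2, 5): arr[2]=5 > arr[5]=2
(3, 5): arr[3]=8 > arr[5]=2
(4, 5): arr[4]=9 > arr[5]=2

Total inversions: 9

The array has 9 inversion(s): (0,1), (0,2), (0,3), (0,4), (0,5), (1,5), (2,5), (3,5), (4,5). Each pair (i,j) satisfies i < j and arr[i] > arr[j].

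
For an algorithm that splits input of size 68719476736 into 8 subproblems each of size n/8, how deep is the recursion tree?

For divide and conquer with division factor 8:

Problem sizes at each level:
Level 0: 68719476736
Level 1: 8589934592
Level 2: 1073741824
Level 3: 134217728
Level 4: 16777216
Level 5: 2097152
Level 6: 262144
Level 7: 32768
Level 8: 4096
Level 9: 512
Level 10: 64
Level 11: 8
Level 12: 1

The root is level 0 and the size-1 base case is level 12 (the tree spans levels 0 through 12, i.e. 13 levels counting the root), so the depth is the number of divisions: log_8(68719476736) = 12

The recursion tree depth is log_8(68719476736) = 12. At each level, the problem size is divided by 8, so it takes 12 divisions to reduce to a base case of size 1. The algorithm makes 8 recursive calls at each level.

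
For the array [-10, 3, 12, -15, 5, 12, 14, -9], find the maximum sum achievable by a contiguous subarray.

Using Kadane's algorithm on [-10, 3, 12, -15, 5, 12, 14, -9]:

Scanning through the array:
Position 1 (value 3): max_ending_here = 3, max_so_far = 3
Position 2 (value 12): max_ending_here = 15, max_so_far = 15
Position 3 (value -15): max_ending_here = 0, max_so_far = 15
Position 4 (value 5): max_ending_here = 5, max_so_far = 15
Position 5 (value 12): max_ending_here = 17, max_so_far = 17
Position 6 (value 14): max_ending_here = 31, max_so_far = 31
Position 7 (value -9): max_ending_here = 22, max_so_far = 31

Maximum subarray: [3, 12, -15, 5, 12, 14]
Maximum sum: 31

The maximum subarray is [3, 12, -15, 5, 12, 14] with sum 31. This subarray runs from index 1 to index 6.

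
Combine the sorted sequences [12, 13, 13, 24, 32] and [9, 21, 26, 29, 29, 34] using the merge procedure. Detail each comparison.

Merging process:

Compare 12 vs 9: take 9 from right. Merged: [9]
Compare 12 vs 21: take 12 from left. Merged: [9, 12]
Compare 13 vs 21: take 13 from left. Merged: [9, 12, 13]
Compare 13 vs 21: take 13 from left. Merged: [9, 12, 13, 13]
Compare 24 vs 21: take 21 from right. Merged: [9, 12, 13, 13, 21]
Compare 24 vs 26: take 24 from left. Merged: [9, 12, 13, 13, 21, 24]
Compare 32 vs 26: take 26 from right. Merged: [9, 12, 13, 13, 21, 24, 26]
Compare 32 vs 29: take 29 from right. Merged: [9, 12, 13, 13, 21, 24, 26, 29]
Compare 32 vs 29: take 29 from right. Merged: [9, 12, 13, 13, 21, 24, 26, 29, 29]
Compare 32 vs 34: take 32 from left. Merged: [9, 12, 13, 13, 21, 24, 26, 29, 29, 32]
Append remaining from right: [34]. Merged: [9, 12, 13, 13, 21, 24, 26, 29, 29, 32, 34]

Final merged array: [9, 12, 13, 13, 21, 24, 26, 29, 29, 32, 34]
Total comparisons: 10

The merged array is [9, 12, 13, 13, 21, 24, 26, 29, 29, 32, 34], requiring 10 comparisons. The merge step runs in O(n) time where n is the total number of elements.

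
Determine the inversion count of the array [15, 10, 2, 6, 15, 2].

Finding inversions in [15, 10, 2, 6, 15, 2]:

(0, 1): arr[0]=15 > arr[1]=10
(0, 2): arr[0]=15 > arr[2]=2
(0, 3): arr[0]=15 > arr[3]=6
(0, 5): arr[0]=15 > arr[5]=2
(1, 2): arr[1]=10 > arr[2]=2
(1, 3): arr[1]=10 > arr[3]=6
(1, 5): arr[1]=10 > arr[5]=2
(3, 5): arr[3]=6 > arr[5]=2
(4, 5): arr[4]=15 > arr[5]=2

Total inversions: 9

The array has 9 inversion(s): (0,1), (0,2), (0,3), (0,5), (1,2), (1,3), (1,5), (3,5), (4,5). Each pair (i,j) satisfies i < j and arr[i] > arr[j].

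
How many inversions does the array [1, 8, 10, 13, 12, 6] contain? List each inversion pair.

Finding inversions in [1, 8, 10, 13, 12, 6]:

(1, 5): arr[1]=8 > arr[5]=6
(2, 5): arr[2]=10 > arr[5]=6
(3, 4): arr[3]=13 > arr[4]=12
(3, 5): arr[3]=13 > arr[5]=6
(4, 5): arr[4]=12 > arr[5]=6

Total inversions: 5

The array has 5 inversion(s): (1,5), (2,5), (3,4), (3,5), (4,5). Each pair (i,j) satisfies i < j and arr[i] > arr[j].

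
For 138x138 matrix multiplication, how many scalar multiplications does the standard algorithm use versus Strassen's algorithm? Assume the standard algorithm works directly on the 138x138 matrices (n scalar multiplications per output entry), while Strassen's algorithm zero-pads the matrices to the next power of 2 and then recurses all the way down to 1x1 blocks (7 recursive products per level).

Matrix multiplication for 138x138 matrices:

Strassen's algorithm requires power-of-2 dimensions. Pad 138x138 to 256x256 (next power of 2).

Standard algorithm: 138^3 = 2628072 multiplications
Strassen's algorithm: 7^(log2(256)) = 7^8 = 5764801 multiplications
Difference: 2628072 - 5764801 = -3136729 (Strassen uses MORE here due to padding overhead — for small or just-over-power-of-2 n, padding can outweigh the per-level savings)

Standard: 2628072 multiplications (138^3). Strassen: 5764801 multiplications (7^8, after padding to 256x256). Strassen reduces 8 recursive multiplications to 7 at each level.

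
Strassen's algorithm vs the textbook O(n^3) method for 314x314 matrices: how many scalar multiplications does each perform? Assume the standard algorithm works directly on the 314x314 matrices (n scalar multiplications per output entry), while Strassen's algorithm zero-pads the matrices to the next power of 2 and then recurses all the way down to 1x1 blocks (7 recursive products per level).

Matrix multiplication for 314x314 matrices:

Strassen's algorithm requires power-of-2 dimensions. Pad 314x314 to 512x512 (next power of 2).

Standard algorithm: 314^3 = 30959144 multiplications
Strassen's algorithm: 7^(log2(512)) = 7^9 = 40353607 multiplications
Difference: 30959144 - 40353607 = -9394463 (Strassen uses MORE here due to padding overhead — for small or just-over-power-of-2 n, padding can outweigh the per-level savings)

Standard: 30959144 multiplications (314^3). Strassen: 40353607 multiplications (7^9, after padding to 512x512). Strassen reduces 8 recursive multiplications to 7 at each level.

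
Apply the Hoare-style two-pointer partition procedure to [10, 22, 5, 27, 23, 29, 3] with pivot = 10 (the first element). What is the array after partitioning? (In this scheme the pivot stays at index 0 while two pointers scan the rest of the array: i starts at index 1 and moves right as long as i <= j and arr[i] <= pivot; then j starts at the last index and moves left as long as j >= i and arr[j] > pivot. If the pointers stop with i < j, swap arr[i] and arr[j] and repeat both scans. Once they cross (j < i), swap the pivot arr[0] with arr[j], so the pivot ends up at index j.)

Hoare-style two-pointer partition with pivot = 10:

Initial array: [10, 22, 5, 27, 23, 29, 3]

Pointers start at i = 1, j = 6.
i stops at index 1 (arr[1]=22 > 10), j stops at index 6 (arr[6]=3 <= 10): swap arr[1] and arr[6], array becomes [10, 3, 5, 27, 23, 29, 22]
i ends at 3, j ends at 2: the pointers have crossed (j < i), so scanning stops.

Swap pivot arr[0] with arr[2] to place pivot at position 2: [5, 3, 10, 27, 23, 29, 22]
Pivot position: 2

After partitioning with pivot 10, the array becomes [5, 3, 10, 27, 23, 29, 22]. The pivot is placed at index 2. All elements to the left of the pivot are <= 10, and all elements to the right are > 10.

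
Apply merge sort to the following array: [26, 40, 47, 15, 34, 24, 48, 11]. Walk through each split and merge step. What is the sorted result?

Merge sort trace:

Split: [26, 40, 47, 15, 34, 24, 48, 11] -> [26, 40, 47, 15] and [34, 24, 48, 11]
  Split: [26, 40, 47, 15] -> [26, 40] and [47, 15]
    Split: [26, 40] -> [26] and [40]
    Merge: [26] + [40] -> [26, 40]
    Split: [47, 15] -> [47] and [15]
    Merge: [47] + [15] -> [15, 47]
  Merge: [26, 40] + [15, 47] -> [15, 26, 40, 47]
  Split: [34, 24, 48, 11] -> [34, 24] and [48, 11]
    Split: [34, 24] -> [34] and [24]
    Merge: [34] + [24] -> [24, 34]
    Split: [48, 11] -> [48] and [11]
    Merge: [48] + [11] -> [11, 48]
  Merge: [24, 34] + [11, 48] -> [11, 24, 34, 48]
Merge: [15, 26, 40, 47] + [11, 24, 34, 48] -> [11, 15, 24, 26, 34, 40, 47, 48]

Final sorted array: [11, 15, 24, 26, 34, 40, 47, 48]

The merge sort proceeds by recursively splitting the array and merging sorted halves.
After all merges, the sorted array is [11, 15, 24, 26, 34, 40, 47, 48].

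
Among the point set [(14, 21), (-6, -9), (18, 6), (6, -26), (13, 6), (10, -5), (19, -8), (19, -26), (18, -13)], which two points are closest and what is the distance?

Computing all pairwise distances among 9 points:

d((14, 21), (-6, -9)) = 36.0555
d((14, 21), (18, 6)) = 15.5242
d((14, 21), (6, -26)) = 47.676
d((14, 21), (13, 6)) = 15.0333
d((14, 21), (10, -5)) = 26.3059
d((14, 21), (19, -8)) = 29.4279
d((14, 21), (19, -26)) = 47.2652
d((14, 21), (18, -13)) = 34.2345
d((-6, -9), (18, 6)) = 28.3019
d((-6, -9), (6, -26)) = 20.8087
d((-6, -9), (13, 6)) = 24.2074
d((-6, -9), (10, -5)) = 16.4924
d((-6, -9), (19, -8)) = 25.02
d((-6, -9), (19, -26)) = 30.2324
d((-6, -9), (18, -13)) = 24.3311
d((18, 6), (6, -26)) = 34.176
d((18, 6), (13, 6)) = 5.0 <-- minimum
d((18, 6), (10, -5)) = 13.6015
d((18, 6), (19, -8)) = 14.0357
d((18, 6), (19, -26)) = 32.0156
d((18, 6), (18, -13)) = 19.0
d((6, -26), (13, 6)) = 32.7567
d((6, -26), (10, -5)) = 21.3776
d((6, -26), (19, -8)) = 22.2036
d((6, -26), (19, -26)) = 13.0
d((6, -26), (18, -13)) = 17.6918
d((13, 6), (10, -5)) = 11.4018
d((13, 6), (19, -8)) = 15.2315
d((13, 6), (19, -26)) = 32.5576
d((13, 6), (18, -13)) = 19.6469
d((10, -5), (19, -8)) = 9.4868
d((10, -5), (19, -26)) = 22.8473
d((10, -5), (18, -13)) = 11.3137
d((19, -8), (19, -26)) = 18.0
d((19, -8), (18, -13)) = 5.099
d((19, -26), (18, -13)) = 13.0384

Closest pair: (18, 6) and (13, 6) with distance 5.0

The closest pair is (18, 6) and (13, 6) with Euclidean distance 5.0. For 9 points, brute-force pairwise comparison is shown above. For large n, the divide-and-conquer algorithm (sort by x, recurse on halves, check the dividing strip) achieves O(n log n).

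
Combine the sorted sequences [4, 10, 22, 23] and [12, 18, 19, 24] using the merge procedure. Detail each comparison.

Merging process:

Compare 4 vs 12: take 4 from left. Merged: [4]
Compare 10 vs 12: take 10 from left. Merged: [4, 10]
Compare 22 vs 12: take 12 from right. Merged: [4, 10, 12]
Compare 22 vs 18: take 18 from right. Merged: [4, 10, 12, 18]
Compare 22 vs 19: take 19 from right. Merged: [4, 10, 12, 18, 19]
Compare 22 vs 24: take 22 from left. Merged: [4, 10, 12, 18, 19, 22]
Compare 23 vs 24: take 23 from left. Merged: [4, 10, 12, 18, 19, 22, 23]
Append remaining from right: [24]. Merged: [4, 10, 12, 18, 19, 22, 23, 24]

Final merged array: [4, 10, 12, 18, 19, 22, 23, 24]
Total comparisons: 7

The merged array is [4, 10, 12, 18, 19, 22, 23, 24], requiring 7 comparisons. The merge step runs in O(n) time where n is the total number of elements.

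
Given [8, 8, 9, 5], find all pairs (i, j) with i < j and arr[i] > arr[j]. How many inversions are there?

Finding inversions in [8, 8, 9, 5]:

(0, 3): arr[0]=8 > arr[3]=5
(1, 3): arr[1]=8 > arr[3]=5
(2, 3): arr[2]=9 > arr[3]=5

Total inversions: 3

The array has 3 inversion(s): (0,3), (1,3), (2,3). Each pair (i,j) satisfies i < j and arr[i] > arr[j].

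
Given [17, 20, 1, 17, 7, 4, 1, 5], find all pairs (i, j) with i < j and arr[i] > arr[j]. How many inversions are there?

Finding inversions in [17, 20, 1, 17, 7, 4, 1, 5]:

(0, 2): arr[0]=17 > arr[2]=1
(0, 4): arr[0]=17 > arr[4]=7
(0, 5): arr[0]=17 > arr[5]=4
(0, 6): arr[0]=17 > arr[6]=1
(0, 7): arr[0]=17 > arr[7]=5
(1, 2): arr[1]=20 > arr[2]=1
(1, 3): arr[1]=20 > arr[3]=17
(1, 4): arr[1]=20 > arr[4]=7
(1, 5): arr[1]=20 > arr[5]=4
(1, 6): arr[1]=20 > arr[6]=1
(1, 7): arr[1]=20 > arr[7]=5
(3, 4): arr[3]=17 > arr[4]=7
(3, 5): arr[3]=17 > arr[5]=4
(3, 6): arr[3]=17 > arr[6]=1
(3, 7): arr[3]=17 > arr[7]=5
(4, 5): arr[4]=7 > arr[5]=4
(4, 6): arr[4]=7 > arr[6]=1
(4, 7): arr[4]=7 > arr[7]=5
(5, 6): arr[5]=4 > arr[6]=1

Total inversions: 19

The array has 19 inversion(s): (0,2), (0,4), (0,5), (0,6), (0,7), (1,2), (1,3), (1,4), (1,5), (1,6), (1,7), (3,4), (3,5), (3,6), (3,7), (4,5), (4,6), (4,7), (5,6). Each pair (i,j) satisfies i < j and arr[i] > arr[j].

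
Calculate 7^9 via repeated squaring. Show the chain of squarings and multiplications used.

Computing 7^9 by squaring (build up from 7^1; each line after the first costs one multiplication):

7^1 = 7
7^2 = (7^1)^2 = 7^2 = 49
7^4 = (7^2)^2 = 49^2 = 2401
7^8 = (7^4)^2 = 2401^2 = 5764801
7^9 = 7 * 7^8 = 7 * 5764801 = 40353607

Result: 40353607
Multiplications needed: 4 (4 lines after 7^1)

7^9 = 40353607. Using exponentiation by squaring, this requires 4 multiplications. The key idea: if the exponent is even, square the half-power; if odd, multiply by the base once.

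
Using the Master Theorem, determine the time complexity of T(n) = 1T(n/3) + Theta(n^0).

Master Theorem for T(n) = 1T(n/3) + O(n^0):

a = 1, b = 3, c = 0
log_b(a) = log_3(1) = 0.0000

Case 2: c = 0 = log_3(1) = 0.0000
T(n) = O(n^0 log n) = O(log n)

For T(n) = 1T(n/3) + O(n^0): log_3(1) = 0.0000. This is Case 2 of the Master Theorem (c = log_b(a), equal work at all levels), giving O(log n).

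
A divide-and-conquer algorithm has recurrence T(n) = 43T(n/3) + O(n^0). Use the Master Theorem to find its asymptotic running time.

Master Theorem for T(n) = 43T(n/3) + O(n^0):

a = 43, b = 3, c = 0
log_b(a) = log_3(43) = 3.4236

Case 1: c = 0 < log_3(43) = 3.4236
T(n) = O(n^(log_3 43))

For T(n) = 43T(n/3) + O(n^0): log_3(43) = 3.4236. This is Case 1 of the Master Theorem (c < log_b(a), work dominated by leaves), giving O(n^(log_3 43)).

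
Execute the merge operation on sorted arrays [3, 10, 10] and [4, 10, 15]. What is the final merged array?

Merging process:

Compare 3 vs 4: take 3 from left. Merged: [3]
Compare 10 vs 4: take 4 from right. Merged: [3, 4]
Compare 10 vs 10: take 10 from left. Merged: [3, 4, 10]
Compare 10 vs 10: take 10 from left. Merged: [3, 4, 10, 10]
Append remaining from right: [10, 15]. Merged: [3, 4, 10, 10, 10, 15]

Final merged array: [3, 4, 10, 10, 10, 15]
Total comparisons: 4

The merged array is [3, 4, 10, 10, 10, 15], requiring 4 comparisons. The merge step runs in O(n) time where n is the total number of elements.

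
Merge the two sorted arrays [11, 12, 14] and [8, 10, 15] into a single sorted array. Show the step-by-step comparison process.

Merging process:

Compare 11 vs 8: take 8 from right. Merged: [8]
Compare 11 vs 10: take 10 from right. Merged: [8, 10]
Compare 11 vs 15: take 11 from left. Merged: [8, 10, 11]
Compare 12 vs 15: take 12 from left. Merged: [8, 10, 11, 12]
Compare 14 vs 15: take 14 from left. Merged: [8, 10, 11, 12, 14]
Append remaining from right: [15]. Merged: [8, 10, 11, 12, 14, 15]

Final merged array: [8, 10, 11, 12, 14, 15]
Total comparisons: 5

The merged array is [8, 10, 11, 12, 14, 15], requiring 5 comparisons. The merge step runs in O(n) time where n is the total number of elements.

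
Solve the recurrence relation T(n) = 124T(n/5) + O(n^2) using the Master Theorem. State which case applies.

Master Theorem for T(n) = 124T(n/5) + O(n^2):

a = 124, b = 5, c = 2
log_b(a) = log_5(124) = 2.9950

Case 1: c = 2 < log_5(124) = 2.9950
T(n) = O(n^(log_5 124))

For T(n) = 124T(n/5) + O(n^2): log_5(124) = 2.9950. This is Case 1 of the Master Theorem (c < log_b(a), work dominated by leaves), giving O(n^(log_5 124)).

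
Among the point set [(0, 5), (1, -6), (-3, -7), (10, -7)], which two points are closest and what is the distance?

Computing all pairwise distances among 4 points:

d((0, 5), (1, -6)) = 11.0454
d((0, 5), (-3, -7)) = 12.3693
d((0, 5), (10, -7)) = 15.6205
d((1, -6), (-3, -7)) = 4.1231 <-- minimum
d((1, -6), (10, -7)) = 9.0554
d((-3, -7), (10, -7)) = 13.0

Closest pair: (1, -6) and (-3, -7) with distance 4.1231

The closest pair is (1, -6) and (-3, -7) with Euclidean distance 4.1231. For 4 points, brute-force pairwise comparison is shown above. For large n, the divide-and-conquer algorithm (sort by x, recurse on halves, check the dividing strip) achieves O(n log n).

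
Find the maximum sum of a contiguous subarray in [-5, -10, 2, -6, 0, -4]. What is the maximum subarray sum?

Using Kadane's algorithm on [-5, -10, 2, -6, 0, -4]:

Scanning through the array:
Position 1 (value -10): max_ending_here = -10, max_so_far = -5
Position 2 (value 2): max_ending_here = 2, max_so_far = 2
Position 3 (value -6): max_ending_here = -4, max_so_far = 2
Position 4 (value 0): max_ending_here = 0, max_so_far = 2
Position 5 (value -4): max_ending_here = -4, max_so_far = 2

Maximum subarray: [2]
Maximum sum: 2

The maximum subarray is [2] with sum 2. This subarray runs from index 2 to index 2.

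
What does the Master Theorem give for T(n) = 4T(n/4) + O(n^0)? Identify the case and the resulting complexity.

Master Theorem for T(n) = 4T(n/4) + O(n^0):

a = 4, b = 4, c = 0
log_b(a) = log_4(4) = 1.0000

Case 1: c = 0 < log_4(4) = 1.0000
T(n) = O(n^(log_4 4)) = O(n)

For T(n) = 4T(n/4) + O(n^0): log_4(4) = 1.0000. This is Case 1 of the Master Theorem (c < log_b(a), work dominated by leaves), giving O(n).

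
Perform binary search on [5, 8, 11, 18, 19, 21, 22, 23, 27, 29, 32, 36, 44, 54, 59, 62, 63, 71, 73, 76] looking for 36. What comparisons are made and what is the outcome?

Binary search for 36 in [5, 8, 11, 18, 19, 21, 22, 23, 27, 29, 32, 36, 44, 54, 59, 62, 63, 71, 73, 76]:

lo=0, hi=19, mid=9, arr[mid]=29 -> 29 < 36, search right half
lo=10, hi=19, mid=14, arr[mid]=59 -> 59 > 36, search left half
lo=10, hi=13, mid=11, arr[mid]=36 -> Found target at index 11!

Binary search finds 36 at index 11 after 3 comparisons. The search repeatedly halves the search space by comparing with the middle element.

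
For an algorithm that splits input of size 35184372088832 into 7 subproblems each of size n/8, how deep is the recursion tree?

For divide and conquer with division factor 8:

Problem sizes at each level:
Level 0: 35184372088832
Level 1: 4398046511104
Level 2: 549755813888
Level 3: 68719476736
Level 4: 8589934592
Level 5: 1073741824
Level 6: 134217728
Level 7: 16777216
Level 8: 2097152
Level 9: 262144
Level 10: 32768
Level 11: 4096
Level 12: 512
Level 13: 64
Level 14: 8
Level 15: 1

The root is level 0 and the size-1 base case is level 15 (the tree spans levels 0 through 15, i.e. 16 levels counting the root), so the depth is the number of divisions: log_8(35184372088832) = 15

The recursion tree depth is log_8(35184372088832) = 15. At each level, the problem size is divided by 8, so it takes 15 divisions to reduce to a base case of size 1. The algorithm makes 7 recursive calls at each level.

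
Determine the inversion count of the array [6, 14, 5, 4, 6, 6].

Finding inversions in [6, 14, 5, 4, 6, 6]:

(0, 2): arr[0]=6 > arr[2]=5
(0, 3): arr[0]=6 > arr[3]=4
(1, 2): arr[1]=14 > arr[2]=5
(1, 3): arr[1]=14 > arr[3]=4
(1, 4): arr[1]=14 > arr[4]=6
(1, 5): arr[1]=14 > arr[5]=6
(2, 3): arr[2]=5 > arr[3]=4

Total inversions: 7

The array has 7 inversion(s): (0,2), (0,3), (1,2), (1,3), (1,4), (1,5), (2,3). Each pair (i,j) satisfies i < j and arr[i] > arr[j].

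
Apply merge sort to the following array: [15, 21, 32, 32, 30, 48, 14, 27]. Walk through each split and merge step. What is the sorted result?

Merge sort trace:

Split: [15, 21, 32, 32, 30, 48, 14, 27] -> [15, 21, 32, 32] and [30, 48, 14, 27]
  Split: [15, 21, 32, 32] -> [15, 21] and [32, 32]
    Split: [15, 21] -> [15] and [21]
    Merge: [15] + [21] -> [15, 21]
    Split: [32, 32] -> [32] and [32]
    Merge: [32] + [32] -> [32, 32]
  Merge: [15, 21] + [32, 32] -> [15, 21, 32, 32]
  Split: [30, 48, 14, 27] -> [30, 48] and [14, 27]
    Split: [30, 48] -> [30] and [48]
    Merge: [30] + [48] -> [30, 48]
    Split: [14, 27] -> [14] and [27]
    Merge: [14] + [27] -> [14, 27]
  Merge: [30, 48] + [14, 27] -> [14, 27, 30, 48]
Merge: [15, 21, 32, 32] + [14, 27, 30, 48] -> [14, 15, 21, 27, 30, 32, 32, 48]

Final sorted array: [14, 15, 21, 27, 30, 32, 32, 48]

The merge sort proceeds by recursively splitting the array and merging sorted halves.
After all merges, the sorted array is [14, 15, 21, 27, 30, 32, 32, 48].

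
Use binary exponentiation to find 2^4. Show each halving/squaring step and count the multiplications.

Computing 2^4 by squaring (build up from 2^1; each line after the first costs one multiplication):

2^1 = 2
2^2 = (2^1)^2 = 2^2 = 4
2^4 = (2^2)^2 = 4^2 = 16

Result: 16
Multiplications needed: 2 (2 lines after 2^1)

2^4 = 16. Using exponentiation by squaring, this requires 2 multiplications. The key idea: if the exponent is even, square the half-power; if odd, multiply by the base once.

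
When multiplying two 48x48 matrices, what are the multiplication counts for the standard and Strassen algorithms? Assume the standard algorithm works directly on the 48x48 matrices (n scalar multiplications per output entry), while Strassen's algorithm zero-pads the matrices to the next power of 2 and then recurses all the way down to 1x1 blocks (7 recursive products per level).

Matrix multiplication for 48x48 matrices:

Strassen's algorithm requires power-of-2 dimensions. Pad 48x48 to 64x64 (next power of 2).

Standard algorithm: 48^3 = 110592 multiplications
Strassen's algorithm: 7^(log2(64)) = 7^6 = 117649 multiplications
Difference: 110592 - 117649 = -7057 (Strassen uses MORE here due to padding overhead — for small or just-over-power-of-2 n, padding can outweigh the per-level savings)

Standard: 110592 multiplications (48^3). Strassen: 117649 multiplications (7^6, after padding to 64x64). Strassen reduces 8 recursive multiplications to 7 at each level.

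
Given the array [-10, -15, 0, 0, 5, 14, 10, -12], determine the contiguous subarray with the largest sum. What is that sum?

Using Kadane's algorithm on [-10, -15, 0, 0, 5, 14, 10, -12]:

Scanning through the array:
Position 1 (value -15): max_ending_here = -15, max_so_far = -10
Position 2 (value 0): max_ending_here = 0, max_so_far = 0
Position 3 (value 0): max_ending_here = 0, max_so_far = 0
Position 4 (value 5): max_ending_here = 5, max_so_far = 5
Position 5 (value 14): max_ending_here = 19, max_so_far = 19
Position 6 (value 10): max_ending_here = 29, max_so_far = 29
Position 7 (value -12): max_ending_here = 17, max_so_far = 29

Maximum subarray: [0, 0, 5, 14, 10]
Maximum sum: 29

The maximum subarray is [0, 0, 5, 14, 10] with sum 29. This subarray runs from index 2 to index 6.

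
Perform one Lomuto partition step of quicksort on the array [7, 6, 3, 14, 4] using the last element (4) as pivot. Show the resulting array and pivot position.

Lomuto partition with pivot = 4:

Initial array: [7, 6, 3, 14, 4]

arr[0]=7 > 4: no swap
arr[1]=6 > 4: no swap
arr[2]=3 <= 4: swap with position 0, array becomes [3, 6, 7, 14, 4]
arr[3]=14 > 4: no swap

Place pivot at position 1: [3, 4, 7, 14, 6]
Pivot position: 1

After partitioning with pivot 4, the array becomes [3, 4, 7, 14, 6]. The pivot is placed at index 1. All elements to the left of the pivot are <= 4, and all elements to the right are > 4.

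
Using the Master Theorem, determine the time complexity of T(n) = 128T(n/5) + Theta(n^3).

Master Theorem for T(n) = 128T(n/5) + O(n^3):

a = 128, b = 5, c = 3
log_b(a) = log_5(128) = 3.0147

Case 1: c = 3 < log_5(128) = 3.0147
T(n) = O(n^(log_5 128))

For T(n) = 128T(n/5) + O(n^3): log_5(128) = 3.0147. This is Case 1 of the Master Theorem (c < log_b(a), work dominated by leaves), giving O(n^(log_5 128)).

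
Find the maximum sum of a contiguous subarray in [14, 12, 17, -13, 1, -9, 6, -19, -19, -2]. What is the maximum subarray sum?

Using Kadane's algorithm on [14, 12, 17, -13, 1, -9, 6, -19, -19, -2]:

Scanning through the array:
Position 1 (value 12): max_ending_here = 26, max_so_far = 26
Position 2 (value 17): max_ending_here = 43, max_so_far = 43
Position 3 (value -13): max_ending_here = 30, max_so_far = 43
Position 4 (value 1): max_ending_here = 31, max_so_far = 43
Position 5 (value -9): max_ending_here = 22, max_so_far = 43
Position 6 (value 6): max_ending_here = 28, max_so_far = 43
Position 7 (value -19): max_ending_here = 9, max_so_far = 43
Position 8 (value -19): max_ending_here = -10, max_so_far = 43
Position 9 (value -2): max_ending_here = -2, max_so_far = 43

Maximum subarray: [14, 12, 17]
Maximum sum: 43

The maximum subarray is [14, 12, 17] with sum 43. This subarray runs from index 0 to index 2.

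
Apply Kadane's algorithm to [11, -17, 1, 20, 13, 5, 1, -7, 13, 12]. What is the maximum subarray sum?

Using Kadane's algorithm on [11, -17, 1, 20, 13, 5, 1, -7, 13, 12]:

Scanning through the array:
Position 1 (value -17): max_ending_here = -6, max_so_far = 11
Position 2 (value 1): max_ending_here = 1, max_so_far = 11
Position 3 (value 20): max_ending_here = 21, max_so_far = 21
Position 4 (value 13): max_ending_here = 34, max_so_far = 34
Position 5 (value 5): max_ending_here = 39, max_so_far = 39
Position 6 (value 1): max_ending_here = 40, max_so_far = 40
Position 7 (value -7): max_ending_here = 33, max_so_far = 40
Position 8 (value 13): max_ending_here = 46, max_so_far = 46
Position 9 (value 12): max_ending_here = 58, max_so_far = 58

Maximum subarray: [1, 20, 13, 5, 1, -7, 13, 12]
Maximum sum: 58

The maximum subarray is [1, 20, 13, 5, 1, -7, 13, 12] with sum 58. This subarray runs from index 2 to index 9.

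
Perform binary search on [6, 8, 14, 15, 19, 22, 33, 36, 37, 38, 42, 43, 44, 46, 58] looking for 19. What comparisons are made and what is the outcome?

Binary search for 19 in [6, 8, 14, 15, 19, 22, 33, 36, 37, 38, 42, 43, 44, 46, 58]:

lo=0, hi=14, mid=7, arr[mid]=36 -> 36 > 19, search left half
lo=0, hi=6, mid=3, arr[mid]=15 -> 15 < 19, search right half
lo=4, hi=6, mid=5, arr[mid]=22 -> 22 > 19, search left half
lo=4, hi=4, mid=4, arr[mid]=19 -> Found target at index 4!

Binary search finds 19 at index 4 after 4 comparisons. The search repeatedly halves the search space by comparing with the middle element.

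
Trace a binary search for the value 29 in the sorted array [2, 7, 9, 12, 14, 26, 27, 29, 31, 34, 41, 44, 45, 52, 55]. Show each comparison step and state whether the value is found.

Binary search for 29 in [2, 7, 9, 12, 14, 26, 27, 29, 31, 34, 41, 44, 45, 52, 55]:

lo=0, hi=14, mid=7, arr[mid]=29 -> Found target at index 7!

Binary search finds 29 at index 7 after 1 comparisons. The search repeatedly halves the search space by comparing with the middle element.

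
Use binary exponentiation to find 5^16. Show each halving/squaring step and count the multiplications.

Computing 5^16 by squaring (build up from 5^1; each line after the first costs one multiplication):

5^1 = 5
5^2 = (5^1)^2 = 5^2 = 25
5^4 = (5^2)^2 = 25^2 = 625
5^8 = (5^4)^2 = 625^2 = 390625
5^16 = (5^8)^2 = 390625^2 = 152587890625

Result: 152587890625
Multiplications needed: 4 (4 lines after 5^1)

5^16 = 152587890625. Using exponentiation by squaring, this requires 4 multiplications. The key idea: if the exponent is even, square the half-power; if odd, multiply by the base once.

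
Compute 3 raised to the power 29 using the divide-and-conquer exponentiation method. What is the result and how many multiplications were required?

Computing 3^29 by squaring (build up from 3^1; each line after the first costs one multiplication):

3^1 = 3
3^2 = (3^1)^2 = 3^2 = 9
3^3 = 3 * 3^2 = 3 * 9 = 27
3^6 = (3^3)^2 = 27^2 = 729
3^7 = 3 * 3^6 = 3 * 729 = 2187
3^14 = (3^7)^2 = 2187^2 = 4782969
3^28 = (3^14)^2 = 4782969^2 = 22876792454961
3^29 = 3 * 3^28 = 3 * 22876792454961 = 68630377364883

Result: 68630377364883
Multiplications needed: 7 (7 lines after 3^1)

3^29 = 68630377364883. Using exponentiation by squaring, this requires 7 multiplications. The key idea: if the exponent is even, square the half-power; if odd, multiply by the base once.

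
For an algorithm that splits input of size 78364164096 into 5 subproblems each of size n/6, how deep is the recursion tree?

For divide and conquer with division factor 6:

Problem sizes at each level:
Level 0: 78364164096
Level 1: 13060694016
Level 2: 2176782336
Level 3: 362797056
Level 4: 60466176
Level 5: 10077696
Level 6: 1679616
Level 7: 279936
Level 8: 46656
Level 9: 7776
Level 10: 1296
Level 11: 216
Level 12: 36
Level 13: 6
Level 14: 1

The root is level 0 and the size-1 base case is level 14 (the tree spans levels 0 through 14, i.e. 15 levels counting the root), so the depth is the number of divisions: log_6(78364164096) = 14

The recursion tree depth is log_6(78364164096) = 14. At each level, the problem size is divided by 6, so it takes 14 divisions to reduce to a base case of size 1. The algorithm makes 5 recursive calls at each level.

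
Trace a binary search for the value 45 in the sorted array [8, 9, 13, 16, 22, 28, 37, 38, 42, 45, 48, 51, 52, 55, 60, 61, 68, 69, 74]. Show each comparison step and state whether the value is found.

Binary search for 45 in [8, 9, 13, 16, 22, 28, 37, 38, 42, 45, 48, 51, 52, 55, 60, 61, 68, 69, 74]:

lo=0, hi=18, mid=9, arr[mid]=45 -> Found target at index 9!

Binary search finds 45 at index 9 after 1 comparisons. The search repeatedly halves the search space by comparing with the middle element.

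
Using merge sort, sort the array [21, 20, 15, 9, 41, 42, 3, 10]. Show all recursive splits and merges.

Merge sort trace:

Split: [21, 20, 15, 9, 41, 42, 3, 10] -> [21, 20, 15, 9] and [41, 42, 3, 10]
  Split: [21, 20, 15, 9] -> [21, 20] and [15, 9]
    Split: [21, 20] -> [21] and [20]
    Merge: [21] + [20] -> [20, 21]
    Split: [15, 9] -> [15] and [9]
    Merge: [15] + [9] -> [9, 15]
  Merge: [20, 21] + [9, 15] -> [9, 15, 20, 21]
  Split: [41, 42, 3, 10] -> [41, 42] and [3, 10]
    Split: [41, 42] -> [41] and [42]
    Merge: [41] + [42] -> [41, 42]
    Split: [3, 10] -> [3] and [10]
    Merge: [3] + [10] -> [3, 10]
  Merge: [41, 42] + [3, 10] -> [3, 10, 41, 42]
Merge: [9, 15, 20, 21] + [3, 10, 41, 42] -> [3, 9, 10, 15, 20, 21, 41, 42]

Final sorted array: [3, 9, 10, 15, 20, 21, 41, 42]

The merge sort proceeds by recursively splitting the array and merging sorted halves.
After all merges, the sorted array is [3, 9, 10, 15, 20, 21, 41, 42].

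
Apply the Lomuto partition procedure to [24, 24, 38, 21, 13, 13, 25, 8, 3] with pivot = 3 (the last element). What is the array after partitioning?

Lomuto partition with pivot = 3:

Initial array: [24, 24, 38, 21, 13, 13, 25, 8, 3]

arr[0]=24 > 3: no swap
arr[1]=24 > 3: no swap
arr[2]=38 > 3: no swap
arr[3]=21 > 3: no swap
arr[4]=13 > 3: no swap
arr[5]=13 > 3: no swap
arr[6]=25 > 3: no swap
arr[7]=8 > 3: no swap

Place pivot at position 0: [3, 24, 38, 21, 13, 13, 25, 8, 24]
Pivot position: 0

After partitioning with pivot 3, the array becomes [3, 24, 38, 21, 13, 13, 25, 8, 24]. The pivot is placed at index 0. All elements to the left of the pivot are <= 3, and all elements to the right are > 3.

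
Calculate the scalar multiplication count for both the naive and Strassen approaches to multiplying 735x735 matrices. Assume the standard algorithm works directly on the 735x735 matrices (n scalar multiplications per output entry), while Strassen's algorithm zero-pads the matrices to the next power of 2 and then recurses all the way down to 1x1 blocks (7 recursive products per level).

Matrix multiplication for 735x735 matrices:

Strassen's algorithm requires power-of-2 dimensions. Pad 735x735 to 1024x1024 (next power of 2).

Standard algorithm: 735^3 = 397065375 multiplications
Strassen's algorithm: 7^(log2(1024)) = 7^10 = 282475249 multiplications
Savings: 397065375 - 282475249 = 114590126 multiplications

Standard: 397065375 multiplications (735^3). Strassen: 282475249 multiplications (7^10, after padding to 1024x1024). Strassen reduces 8 recursive multiplications to 7 at each level.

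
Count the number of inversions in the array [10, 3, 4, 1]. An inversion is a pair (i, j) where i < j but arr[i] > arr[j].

Finding inversions in [10, 3, 4, 1]:

(0, 1): arr[0]=10 > arr[1]=3
(0, 2): arr[0]=10 > arr[2]=4
(0, 3): arr[0]=10 > arr[3]=1
(1, 3): arr[1]=3 > arr[3]=1
(2, 3): arr[2]=4 > arr[3]=1

Total inversions: 5

The array has 5 inversion(s): (0,1), (0,2), (0,3), (1,3), (2,3). Each pair (i,j) satisfies i < j and arr[i] > arr[j].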